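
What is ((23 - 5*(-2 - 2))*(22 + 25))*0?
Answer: 0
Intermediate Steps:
((23 - 5*(-2 - 2))*(22 + 25))*0 = ((23 - 5*(-4))*47)*0 = ((23 + 20)*47)*0 = (43*47)*0 = 2021*0 = 0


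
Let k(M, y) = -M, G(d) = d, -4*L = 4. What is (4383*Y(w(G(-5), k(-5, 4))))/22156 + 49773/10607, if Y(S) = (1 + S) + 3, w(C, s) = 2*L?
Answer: 597875775/117504346 ≈ 5.0881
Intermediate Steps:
L = -1 (L = -1/4*4 = -1)
w(C, s) = -2 (w(C, s) = 2*(-1) = -2)
Y(S) = 4 + S
(4383*Y(w(G(-5), k(-5, 4))))/22156 + 49773/10607 = (4383*(4 - 2))/22156 + 49773/10607 = (4383*2)*(1/22156) + 49773*(1/10607) = 8766*(1/22156) + 49773/10607 = 4383/11078 + 49773/10607 = 597875775/117504346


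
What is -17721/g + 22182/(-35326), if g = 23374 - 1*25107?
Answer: 293785320/30609979 ≈ 9.5977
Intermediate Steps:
g = -1733 (g = 23374 - 25107 = -1733)
-17721/g + 22182/(-35326) = -17721/(-1733) + 22182/(-35326) = -17721*(-1/1733) + 22182*(-1/35326) = 17721/1733 - 11091/17663 = 293785320/30609979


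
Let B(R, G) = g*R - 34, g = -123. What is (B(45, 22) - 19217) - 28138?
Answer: -52924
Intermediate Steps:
B(R, G) = -34 - 123*R (B(R, G) = -123*R - 34 = -34 - 123*R)
(B(45, 22) - 19217) - 28138 = ((-34 - 123*45) - 19217) - 28138 = ((-34 - 5535) - 19217) - 28138 = (-5569 - 19217) - 28138 = -24786 - 28138 = -52924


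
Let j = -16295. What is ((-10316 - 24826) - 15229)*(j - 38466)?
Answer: 2758366331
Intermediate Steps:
((-10316 - 24826) - 15229)*(j - 38466) = ((-10316 - 24826) - 15229)*(-16295 - 38466) = (-35142 - 15229)*(-54761) = -50371*(-54761) = 2758366331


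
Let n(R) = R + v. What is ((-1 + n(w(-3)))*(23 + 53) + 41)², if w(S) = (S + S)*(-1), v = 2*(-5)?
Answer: 114921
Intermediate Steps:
v = -10
w(S) = -2*S (w(S) = (2*S)*(-1) = -2*S)
n(R) = -10 + R (n(R) = R - 10 = -10 + R)
((-1 + n(w(-3)))*(23 + 53) + 41)² = ((-1 + (-10 - 2*(-3)))*(23 + 53) + 41)² = ((-1 + (-10 + 6))*76 + 41)² = ((-1 - 4)*76 + 41)² = (-5*76 + 41)² = (-380 + 41)² = (-339)² = 114921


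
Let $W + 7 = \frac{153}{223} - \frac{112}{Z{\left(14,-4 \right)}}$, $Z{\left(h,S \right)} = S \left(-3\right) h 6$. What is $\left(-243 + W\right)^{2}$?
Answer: $\frac{250596355216}{4028049} \approx 62213.0$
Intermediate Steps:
$Z{\left(h,S \right)} = - 18 S h$ ($Z{\left(h,S \right)} = - 3 S h 6 = - 18 S h$)
$W = - \frac{12895}{2007}$ ($W = -7 + \left(\frac{153}{223} - \frac{112}{\left(-18\right) \left(-4\right) 14}\right) = -7 + \left(153 \cdot \frac{1}{223} - \frac{112}{1008}\right) = -7 + \left(\frac{153}{223} - \frac{1}{9}\right) = -7 + \frac{1154}{2007} = - \frac{12895}{2007} \approx -6.425$)
$\left(-243 + W\right)^{2} = \left(-243 - \frac{12895}{2007}\right)^{2} = \left(- \frac{500596}{2007}\right)^{2} = \frac{250596355216}{4028049}$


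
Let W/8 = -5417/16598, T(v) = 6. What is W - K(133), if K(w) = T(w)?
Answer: -71462/8299 ≈ -8.6109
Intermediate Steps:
K(w) = 6
W = -21668/8299 (W = 8*(-5417/16598) = -21668/8299 ≈ -2.6109)
W - K(133) = -21668/8299 - 1*6 = -21668/8299 - 6 = -71462/8299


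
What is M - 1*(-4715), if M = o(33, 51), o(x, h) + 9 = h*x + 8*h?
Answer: 6797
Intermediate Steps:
o(x, h) = -9 + 8*h + h*x (o(x, h) = -9 + (h*x + 8*h) = -9 + (8*h + h*x) = -9 + 8*h + h*x)
M = 2082 (M = -9 + 8*51 + 51*33 = -9 + 408 + 1683 = 2082)
M - 1*(-4715) = 2082 - 1*(-4715) = 2082 + 4715 = 6797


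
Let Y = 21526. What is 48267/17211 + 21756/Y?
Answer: 235572993/61747331 ≈ 3.8151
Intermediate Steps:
48267/17211 + 21756/Y = 48267/17211 + 21756/21526 = 48267*(1/17211) + 21756*(1/21526) = 16089/5737 + 10878/10763 = 235572993/61747331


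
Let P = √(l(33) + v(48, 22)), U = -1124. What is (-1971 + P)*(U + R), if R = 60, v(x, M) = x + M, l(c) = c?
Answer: 2097144 - 1064*√103 ≈ 2.0863e+6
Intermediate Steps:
v(x, M) = M + x
P = √103 (P = √(33 + (22 + 48)) = √(33 + 70) = √103 ≈ 10.149)
(-1971 + P)*(U + R) = (-1971 + √103)*(-1124 + 60) = (-1971 + √103)*(-1064) = 2097144 - 1064*√103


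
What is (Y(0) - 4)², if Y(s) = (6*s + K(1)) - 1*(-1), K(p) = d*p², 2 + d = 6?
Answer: 1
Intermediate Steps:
d = 4 (d = -2 + 6 = 4)
K(p) = 4*p²
Y(s) = 5 + 6*s (Y(s) = (6*s + 4*1²) - 1*(-1) = (6*s + 4*1) + 1 = (6*s + 4) + 1 = (4 + 6*s) + 1 = 5 + 6*s)
(Y(0) - 4)² = ((5 + 6*0) - 4)² = ((5 + 0) - 4)² = (5 - 4)² = 1² = 1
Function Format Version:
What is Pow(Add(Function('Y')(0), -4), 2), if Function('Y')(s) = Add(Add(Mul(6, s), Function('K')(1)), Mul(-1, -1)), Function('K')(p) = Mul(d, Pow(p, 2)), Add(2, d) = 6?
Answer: 1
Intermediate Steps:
d = 4 (d = Add(-2, 6) = 4)
Function('K')(p) = Mul(4, Pow(p, 2))
Function('Y')(s) = Add(5, Mul(6, s)) (Function('Y')(s) = Add(Add(Mul(6, s), Mul(4, Pow(1, 2))), Mul(-1, -1)) = Add(Add(Mul(6, s), Mul(4, 1)), 1) = Add(Add(Mul(6, s), 4), 1) = Add(Add(4, Mul(6, s)), 1) = Add(5, Mul(6, s)))
Pow(Add(Function('Y')(0), -4), 2) = Pow(Add(Add(5, Mul(6, 0)), -4), 2) = Pow(Add(Add(5, 0), -4), 2) = Pow(Add(5, -4), 2) = Pow(1, 2) = 1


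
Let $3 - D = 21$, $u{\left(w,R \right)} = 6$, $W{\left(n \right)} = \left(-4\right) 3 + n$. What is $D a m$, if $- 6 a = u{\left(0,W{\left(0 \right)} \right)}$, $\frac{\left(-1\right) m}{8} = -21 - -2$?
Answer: $2736$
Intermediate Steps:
$W{\left(n \right)} = -12 + n$
$m = 152$ ($m = - 8 \left(-21 - -2\right) = - 8 \left(-21 + 2\right) = \left(-8\right) \left(-19\right) = 152$)
$a = -1$ ($a = \left(- \frac{1}{6}\right) 6 = -1$)
$D = -18$ ($D = 3 - 21 = -18$)
$D a m = \left(-18\right) \left(-1\right) 152 = 18 \cdot 152 = 2736$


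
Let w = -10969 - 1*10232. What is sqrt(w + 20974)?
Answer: I*sqrt(227) ≈ 15.067*I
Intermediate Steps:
w = -21201 (w = -10969 - 10232 = -21201)
sqrt(w + 20974) = sqrt(-21201 + 20974) = sqrt(-227) = I*sqrt(227)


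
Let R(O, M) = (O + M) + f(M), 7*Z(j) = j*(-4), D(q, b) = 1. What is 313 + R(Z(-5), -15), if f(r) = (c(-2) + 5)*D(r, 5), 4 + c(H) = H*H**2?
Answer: 2057/7 ≈ 293.86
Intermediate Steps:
c(H) = -4 + H**3 (c(H) = -4 + H*H**2 = -4 + H**3)
f(r) = -7 (f(r) = ((-4 + (-2)**3) + 5)*1 = ((-4 - 8) + 5)*1 = (-12 + 5)*1 = -7*1 = -7)
Z(j) = -4*j/7 (Z(j) = (j*(-4))/7 = (-4*j)/7 = -4*j/7)
R(O, M) = -7 + M + O (R(O, M) = (O + M) - 7 = (M + O) - 7 = -7 + M + O)
313 + R(Z(-5), -15) = 313 + (-7 - 15 - 4/7*(-5)) = 313 + (-7 - 15 + 20/7) = 313 - 134/7 = 2057/7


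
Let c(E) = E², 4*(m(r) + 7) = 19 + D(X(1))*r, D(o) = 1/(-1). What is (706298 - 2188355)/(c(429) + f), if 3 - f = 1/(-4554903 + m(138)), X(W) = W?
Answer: -27002721364263/3353237325400 ≈ -8.0527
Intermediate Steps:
D(o) = -1
m(r) = -9/4 - r/4 (m(r) = -7 + (19 - r)/4 = -7 + (19/4 - r/4) = -9/4 - r/4)
f = 54659281/18219759 (f = 3 - 1/(-4554903 + (-9/4 - ¼*138)) = 3 - 1/(-4554903 + (-9/4 - 69/2)) = 3 - 1/(-4554903 - 147/4) = 3 - 1/(-18219759/4) = 3 - 1*(-4/18219759) = 3 + 4/18219759 = 54659281/18219759 ≈ 3.0000)
(706298 - 2188355)/(c(429) + f) = (706298 - 2188355)/(429² + 54659281/18219759) = -1482057/(184041 + 54659281/18219759) = -1482057/3353237325400/18219759 = -1482057*18219759/3353237325400 = -27002721364263/3353237325400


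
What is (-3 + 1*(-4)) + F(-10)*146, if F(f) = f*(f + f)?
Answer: 29193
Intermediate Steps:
F(f) = 2*f² (F(f) = f*(2*f) = 2*f²)
(-3 + 1*(-4)) + F(-10)*146 = (-3 + 1*(-4)) + (2*(-10)²)*146 = (-3 - 4) + (2*100)*146 = -7 + 200*146 = -7 + 29200 = 29193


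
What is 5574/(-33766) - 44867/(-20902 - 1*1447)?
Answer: 695202898/377318167 ≈ 1.8425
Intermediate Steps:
5574/(-33766) - 44867/(-20902 - 1*1447) = 5574*(-1/33766) - 44867/(-20902 - 1447) = -2787/16883 - 44867/(-22349) = -2787/16883 - 44867*(-1/22349) = -2787/16883 + 44867/22349 = 695202898/377318167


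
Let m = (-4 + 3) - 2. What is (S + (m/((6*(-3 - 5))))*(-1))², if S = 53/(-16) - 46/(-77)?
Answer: 2927521/379456 ≈ 7.7150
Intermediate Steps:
m = -3 (m = -1 - 2 = -3)
S = -3345/1232 (S = 53*(-1/16) - 46*(-1/77) = -53/16 + 46/77 = -3345/1232 ≈ -2.7151)
(S + (m/((6*(-3 - 5))))*(-1))² = (-3345/1232 - 3*1/(6*(-3 - 5))*(-1))² = (-3345/1232 - 3/(6*(-8))*(-1))² = (-3345/1232 - 3/(-48)*(-1))² = (-3345/1232 - 3*(-1/48)*(-1))² = (-3345/1232 + (1/16)*(-1))² = (-3345/1232 - 1/16)² = (-1711/616)² = 2927521/379456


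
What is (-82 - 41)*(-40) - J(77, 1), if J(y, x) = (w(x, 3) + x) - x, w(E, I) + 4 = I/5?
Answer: 24617/5 ≈ 4923.4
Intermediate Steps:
w(E, I) = -4 + I/5
J(y, x) = -17/5 (J(y, x) = ((-4 + (⅕)*3) + x) - x = ((-4 + ⅗) + x) - x = (-17/5 + x) - x = -17/5)
(-82 - 41)*(-40) - J(77, 1) = (-82 - 41)*(-40) - 1*(-17/5) = -123*(-40) + 17/5 = 4920 + 17/5 = 24617/5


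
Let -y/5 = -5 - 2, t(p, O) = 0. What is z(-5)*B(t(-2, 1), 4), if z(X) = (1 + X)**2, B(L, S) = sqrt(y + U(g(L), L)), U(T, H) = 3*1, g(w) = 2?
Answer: 16*sqrt(38) ≈ 98.631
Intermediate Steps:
U(T, H) = 3
y = 35 (y = -5*(-5 - 2) = -5*(-7) = 35)
B(L, S) = sqrt(38) (B(L, S) = sqrt(35 + 3) = sqrt(38))
z(-5)*B(t(-2, 1), 4) = (1 - 5)**2*sqrt(38) = (-4)**2*sqrt(38) = 16*sqrt(38)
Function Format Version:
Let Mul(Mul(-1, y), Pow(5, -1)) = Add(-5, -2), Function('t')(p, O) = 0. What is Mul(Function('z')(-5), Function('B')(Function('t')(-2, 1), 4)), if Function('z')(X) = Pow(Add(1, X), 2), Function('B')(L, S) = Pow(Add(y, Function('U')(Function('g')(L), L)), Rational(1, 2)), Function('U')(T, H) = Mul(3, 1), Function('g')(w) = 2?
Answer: Mul(16, Pow(38, Rational(1, 2))) ≈ 98.631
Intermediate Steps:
Function('U')(T, H) = 3
y = 35 (y = Mul(-5, Add(-5, -2)) = Mul(-5, -7) = 35)
Function('B')(L, S) = Pow(38, Rational(1, 2)) (Function('B')(L, S) = Pow(Add(35, 3), Rational(1, 2)) = Pow(38, Rational(1, 2)))
Mul(Function('z')(-5), Function('B')(Function('t')(-2, 1), 4)) = Mul(Pow(Add(1, -5), 2), Pow(38, Rational(1, 2))) = Mul(Pow(-4, 2), Pow(38, Rational(1, 2))) = Mul(16, Pow(38, Rational(1, 2)))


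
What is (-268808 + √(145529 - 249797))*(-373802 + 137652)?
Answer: 63479009200 - 472300*I*√26067 ≈ 6.3479e+10 - 7.6254e+7*I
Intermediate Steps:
(-268808 + √(145529 - 249797))*(-373802 + 137652) = (-268808 + √(-104268))*(-236150) = (-268808 + 2*I*√26067)*(-236150) = 63479009200 - 472300*I*√26067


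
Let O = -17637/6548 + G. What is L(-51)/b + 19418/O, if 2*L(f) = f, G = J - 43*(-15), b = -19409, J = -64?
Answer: 4935865490653/146994100318 ≈ 33.579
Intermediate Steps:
G = 581 (G = -64 - 43*(-15) = -64 + 645 = 581)
L(f) = f/2
O = 3786751/6548 (O = -17637/6548 + 581 = 3786751/6548 ≈ 578.31)
L(-51)/b + 19418/O = ((½)*(-51))/(-19409) + 19418/(3786751/6548) = -51/2*(-1/19409) + 19418*(6548/3786751) = 51/38818 + 127149064/3786751 = 4935865490653/146994100318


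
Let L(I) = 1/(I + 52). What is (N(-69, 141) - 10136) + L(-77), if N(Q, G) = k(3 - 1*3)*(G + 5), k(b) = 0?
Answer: -253401/25 ≈ -10136.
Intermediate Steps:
L(I) = 1/(52 + I)
N(Q, G) = 0 (N(Q, G) = 0*(G + 5) = 0*(5 + G) = 0)
(N(-69, 141) - 10136) + L(-77) = (0 - 10136) + 1/(52 - 77) = -10136 + 1/(-25) = -10136 - 1/25 = -253401/25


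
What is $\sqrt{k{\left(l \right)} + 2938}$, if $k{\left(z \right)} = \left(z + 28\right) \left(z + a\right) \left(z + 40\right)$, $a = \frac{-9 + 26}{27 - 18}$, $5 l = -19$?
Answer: $\frac{2 \sqrt{1777205}}{75} \approx 35.55$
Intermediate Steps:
$l = - \frac{19}{5}$ ($l = \frac{1}{5} \left(-19\right) = - \frac{19}{5} \approx -3.8$)
$a = \frac{17}{9} \approx 1.8889$
$k{\left(z \right)} = \left(28 + z\right) \left(40 + z\right) \left(\frac{17}{9} + z\right)$ ($k{\left(z \right)} = \left(z + 28\right) \left(z + \frac{17}{9}\right) \left(z + 40\right) = \left(28 + z\right) \left(\frac{17}{9} + z\right) \left(40 + z\right) = \left(28 + z\right) \left(40 + z\right) \left(\frac{17}{9} + z\right)$)
$\sqrt{k{\left(l \right)} + 2938} = \sqrt{\left(\frac{19040}{9} + \left(- \frac{19}{5}\right)^{3} + \frac{629 \left(- \frac{19}{5}\right)^{2}}{9} + \frac{11236}{9} \left(- \frac{19}{5}\right)\right) + 2938} = \sqrt{\left(\frac{19040}{9} - \frac{6859}{125} + \frac{629}{9} \cdot \frac{361}{25} - \frac{213484}{45}\right) + 2938} = \sqrt{\left(\frac{19040}{9} - \frac{6859}{125} + \frac{227069}{225} - \frac{213484}{45}\right) + 2938} = \sqrt{- \frac{1883486}{1125} + 2938} = \sqrt{\frac{1421764}{1125}} = \frac{2 \sqrt{1777205}}{75}$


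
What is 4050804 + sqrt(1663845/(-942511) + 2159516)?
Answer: 4050804 + sqrt(1918354769408346641)/942511 ≈ 4.0523e+6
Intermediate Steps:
4050804 + sqrt(1663845/(-942511) + 2159516) = 4050804 + sqrt(1663845*(-1/942511) + 2159516) = 4050804 + sqrt(-1663845/942511 + 2159516) = 4050804 + sqrt(2035365920831/942511) = 4050804 + sqrt(1918354769408346641)/942511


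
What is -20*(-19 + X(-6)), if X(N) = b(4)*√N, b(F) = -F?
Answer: 380 + 80*I*√6 ≈ 380.0 + 195.96*I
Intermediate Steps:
X(N) = -4*√N (X(N) = (-1*4)*√N = -4*√N)
-20*(-19 + X(-6)) = -20*(-19 - 4*I*√6) = 380 + 80*I*√6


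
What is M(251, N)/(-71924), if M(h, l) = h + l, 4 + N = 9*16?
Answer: -391/71924 ≈ -0.0054363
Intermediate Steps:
N = 140 (N = -4 + 9*16 = -4 + 144 = 140)
M(251, N)/(-71924) = (251 + 140)/(-71924) = 391*(-1/71924) = -391/71924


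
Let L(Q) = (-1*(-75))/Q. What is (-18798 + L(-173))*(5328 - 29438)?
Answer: 78408830190/173 ≈ 4.5323e+8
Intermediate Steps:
L(Q) = 75/Q
(-18798 + L(-173))*(5328 - 29438) = (-18798 + 75/(-173))*(5328 - 29438) = (-18798 + 75*(-1/173))*(-24110) = (-18798 - 75/173)*(-24110) = -3252129/173*(-24110) = 78408830190/173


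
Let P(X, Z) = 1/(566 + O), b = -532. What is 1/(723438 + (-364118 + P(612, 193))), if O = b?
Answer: 34/12216881 ≈ 2.7830e-6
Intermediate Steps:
O = -532
P(X, Z) = 1/34 (P(X, Z) = 1/(566 - 532) = 1/34)
1/(723438 + (-364118 + P(612, 193))) = 1/(723438 + (-364118 + 1/34)) = 1/(723438 - 12380011/34) = 1/(12216881/34) = 34/12216881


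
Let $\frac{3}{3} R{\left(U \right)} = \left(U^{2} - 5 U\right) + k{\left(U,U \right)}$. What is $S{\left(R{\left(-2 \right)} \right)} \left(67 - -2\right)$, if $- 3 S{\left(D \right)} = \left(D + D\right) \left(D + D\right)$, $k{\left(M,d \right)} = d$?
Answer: $-13248$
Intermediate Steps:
$R{\left(U \right)} = U^{2} - 4 U$ ($R{\left(U \right)} = \left(U^{2} - 5 U\right) + U = U^{2} - 4 U$)
$S{\left(D \right)} = - \frac{4 D^{2}}{3}$ ($S{\left(D \right)} = - \frac{\left(D + D\right) \left(D + D\right)}{3} = - \frac{2 D 2 D}{3} = - \frac{4 D^{2}}{3}$)
$S{\left(R{\left(-2 \right)} \right)} \left(67 - -2\right) = - \frac{4 \left(- 2 \left(-4 - 2\right)\right)^{2}}{3} \left(67 - -2\right) = - \frac{4 \left(\left(-2\right) \left(-6\right)\right)^{2}}{3} \left(67 + 2\right) = - \frac{4 \cdot 12^{2}}{3} \cdot 69 = \left(- \frac{4}{3}\right) 144 \cdot 69 = \left(-192\right) 69 = -13248$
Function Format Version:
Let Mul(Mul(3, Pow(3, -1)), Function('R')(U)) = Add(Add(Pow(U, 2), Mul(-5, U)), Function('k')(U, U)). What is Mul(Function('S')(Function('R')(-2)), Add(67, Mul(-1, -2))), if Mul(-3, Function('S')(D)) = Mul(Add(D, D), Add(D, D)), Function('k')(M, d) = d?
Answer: -13248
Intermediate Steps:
Function('R')(U) = Add(Pow(U, 2), Mul(-4, U)) (Function('R')(U) = Add(Add(Pow(U, 2), Mul(-5, U)), U) = Add(Pow(U, 2), Mul(-4, U)))
Function('S')(D) = Mul(Rational(-4, 3), Pow(D, 2)) (Function('S')(D) = Mul(Rational(-1, 3), Mul(Add(D, D), Add(D, D))) = Mul(Rational(-1, 3), Mul(Mul(2, D), Mul(2, D))) = Mul(Rational(-1, 3), Mul(4, Pow(D, 2))) = Mul(Rational(-4, 3), Pow(D, 2)))
Mul(Function('S')(Function('R')(-2)), Add(67, Mul(-1, -2))) = Mul(Mul(Rational(-4, 3), Pow(Mul(-2, Add(-4, -2)), 2)), Add(67, Mul(-1, -2))) = Mul(Mul(Rational(-4, 3), Pow(Mul(-2, -6), 2)), Add(67, 2)) = Mul(Mul(Rational(-4, 3), Pow(12, 2)), 69) = Mul(Mul(Rational(-4, 3), 144), 69) = Mul(-192, 69) = -13248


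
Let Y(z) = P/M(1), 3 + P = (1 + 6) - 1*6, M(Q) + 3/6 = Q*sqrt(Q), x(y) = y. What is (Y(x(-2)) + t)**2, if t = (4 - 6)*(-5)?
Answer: 36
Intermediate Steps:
M(Q) = -1/2 + Q**(3/2) (M(Q) = -1/2 + Q*sqrt(Q) = -1/2 + Q**(3/2))
P = -2 (P = -3 + ((1 + 6) - 1*6) = -3 + (7 - 6) = -3 + 1 = -2)
Y(z) = -4 (Y(z) = -2/(-1/2 + 1**(3/2)) = -2/(-1/2 + 1) = -2/1/2 = -2*2 = -4)
t = 10 (t = -2*(-5) = 10)
(Y(x(-2)) + t)**2 = (-4 + 10)**2 = 6**2 = 36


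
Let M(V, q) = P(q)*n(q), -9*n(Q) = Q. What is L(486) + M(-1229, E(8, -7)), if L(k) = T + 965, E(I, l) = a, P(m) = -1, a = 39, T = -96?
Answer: 2620/3 ≈ 873.33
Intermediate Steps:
n(Q) = -Q/9
E(I, l) = 39
M(V, q) = q/9 (M(V, q) = -(-1)*q/9 = q/9)
L(k) = 869 (L(k) = -96 + 965 = 869)
L(486) + M(-1229, E(8, -7)) = 869 + (⅑)*39 = 869 + 13/3 = 2620/3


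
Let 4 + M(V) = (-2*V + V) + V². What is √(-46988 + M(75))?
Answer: I*√41442 ≈ 203.57*I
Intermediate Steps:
M(V) = -4 + V² - V (M(V) = -4 + ((-2*V + V) + V²) = -4 + (-V + V²) = -4 + (V² - V) = -4 + V² - V)
√(-46988 + M(75)) = √(-46988 + (-4 + 75² - 1*75)) = √(-46988 + (-4 + 5625 - 75)) = √(-46988 + 5546) = √(-41442) = I*√41442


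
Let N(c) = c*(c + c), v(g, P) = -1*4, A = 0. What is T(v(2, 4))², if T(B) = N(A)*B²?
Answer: 0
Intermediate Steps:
v(g, P) = -4
N(c) = 2*c² (N(c) = c*(2*c) = 2*c²)
T(B) = 0 (T(B) = (2*0²)*B² = (2*0)*B² = 0*B² = 0)
T(v(2, 4))² = 0² = 0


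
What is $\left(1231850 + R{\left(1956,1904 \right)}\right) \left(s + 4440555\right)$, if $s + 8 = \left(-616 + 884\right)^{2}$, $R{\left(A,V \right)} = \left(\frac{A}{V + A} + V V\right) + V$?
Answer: $\frac{21158085888293969}{965} \approx 2.1925 \cdot 10^{13}$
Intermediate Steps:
$R{\left(A,V \right)} = V + V^{2} + \frac{A}{A + V}$ ($R{\left(A,V \right)} = \left(\frac{A}{A + V} + V^{2}\right) + V = \left(V^{2} + \frac{A}{A + V}\right) + V = V + V^{2} + \frac{A}{A + V}$)
$s = 71816$ ($s = -8 + \left(-616 + 884\right)^{2} = -8 + 268^{2} = -8 + 71824 = 71816$)
$\left(1231850 + R{\left(1956,1904 \right)}\right) \left(s + 4440555\right) = \left(1231850 + \frac{1956 + 1904^{2} + 1904^{3} + 1956 \cdot 1904 + 1956 \cdot 1904^{2}}{1956 + 1904}\right) \left(71816 + 4440555\right) = \left(1231850 + \frac{1956 + 3625216 + 6902411264 + 3724224 + 1956 \cdot 3625216}{3860}\right) 4512371 = \left(1231850 + \frac{1956 + 3625216 + 6902411264 + 3724224 + 7090922496}{3860}\right) 4512371 = \left(1231850 + \frac{1}{3860} \cdot 14000685156\right) 4512371 = \left(1231850 + \frac{3500171289}{965}\right) 4512371 = \frac{4688906539}{965} \cdot 4512371 = \frac{21158085888293969}{965}$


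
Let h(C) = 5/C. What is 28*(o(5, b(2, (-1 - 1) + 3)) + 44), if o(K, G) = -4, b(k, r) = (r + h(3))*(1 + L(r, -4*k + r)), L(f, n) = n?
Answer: 1120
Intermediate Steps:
b(k, r) = (5/3 + r)*(1 + r - 4*k) (b(k, r) = (r + 5/3)*(1 + (-4*k + r)) = (r + 5*(⅓))*(1 + (r - 4*k)) = (r + 5/3)*(1 + r - 4*k) = (5/3 + r)*(1 + r - 4*k))
28*(o(5, b(2, (-1 - 1) + 3)) + 44) = 28*(-4 + 44) = 28*40 = 1120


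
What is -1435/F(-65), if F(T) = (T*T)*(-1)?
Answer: 287/845 ≈ 0.33964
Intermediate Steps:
F(T) = -T**2 (F(T) = T**2*(-1) = -T**2)
-1435/F(-65) = -1435/((-1*(-65)**2)) = -1435/((-1*4225)) = -1435/(-4225) = -1435*(-1/4225) = 287/845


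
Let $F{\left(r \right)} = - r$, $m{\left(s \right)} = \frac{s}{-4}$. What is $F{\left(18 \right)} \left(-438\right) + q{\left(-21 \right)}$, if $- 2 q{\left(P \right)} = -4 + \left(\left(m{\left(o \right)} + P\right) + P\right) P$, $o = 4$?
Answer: $\frac{14869}{2} \approx 7434.5$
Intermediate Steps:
$m{\left(s \right)} = - \frac{s}{4}$ ($m{\left(s \right)} = s \left(- \frac{1}{4}\right) = - \frac{s}{4}$)
$q{\left(P \right)} = 2 - \frac{P \left(-1 + 2 P\right)}{2}$ ($q{\left(P \right)} = - \frac{-4 + \left(\left(\left(- \frac{1}{4}\right) 4 + P\right) + P\right) P}{2} = - \frac{-4 + \left(\left(-1 + P\right) + P\right) P}{2} = - \frac{-4 + \left(-1 + 2 P\right) P}{2} = - \frac{-4 + P \left(-1 + 2 P\right)}{2} = 2 - \frac{P \left(-1 + 2 P\right)}{2}$)
$F{\left(18 \right)} \left(-438\right) + q{\left(-21 \right)} = \left(-1\right) 18 \left(-438\right) + \left(2 + \frac{1}{2} \left(-21\right) - \left(-21\right)^{2}\right) = \left(-18\right) \left(-438\right) - \frac{899}{2} = 7884 - \frac{899}{2} = \frac{14869}{2}$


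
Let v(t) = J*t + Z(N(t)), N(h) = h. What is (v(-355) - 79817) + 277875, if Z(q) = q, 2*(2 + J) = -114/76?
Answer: 794717/4 ≈ 1.9868e+5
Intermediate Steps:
J = -11/4 (J = -2 + (-114/76)/2 = -2 + (-114*1/76)/2 = -2 + (½)*(-3/2) = -2 - ¾ = -11/4 ≈ -2.7500)
v(t) = -7*t/4 (v(t) = -11*t/4 + t = -7*t/4)
(v(-355) - 79817) + 277875 = (-7/4*(-355) - 79817) + 277875 = (2485/4 - 79817) + 277875 = -316783/4 + 277875 = 794717/4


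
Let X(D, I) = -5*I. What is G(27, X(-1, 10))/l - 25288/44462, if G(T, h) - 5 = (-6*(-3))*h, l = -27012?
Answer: -321642983/600503772 ≈ -0.53562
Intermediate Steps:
G(T, h) = 5 + 18*h (G(T, h) = 5 + (-6*(-3))*h = 5 + 18*h)
G(27, X(-1, 10))/l - 25288/44462 = (5 + 18*(-5*10))/(-27012) - 25288/44462 = (5 + 18*(-50))*(-1/27012) - 25288*1/44462 = (5 - 900)*(-1/27012) - 12644/22231 = -895*(-1/27012) - 12644/22231 = 895/27012 - 12644/22231 = -321642983/600503772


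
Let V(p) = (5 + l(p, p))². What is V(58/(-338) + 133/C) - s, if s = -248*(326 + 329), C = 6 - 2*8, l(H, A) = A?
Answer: 464149860489/2856100 ≈ 1.6251e+5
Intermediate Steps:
C = -10 (C = 6 - 16 = -10)
V(p) = (5 + p)²
s = -162440 (s = -248*655 = -162440)
V(58/(-338) + 133/C) - s = (5 + (58/(-338) + 133/(-10)))² - 1*(-162440) = (5 + (58*(-1/338) + 133*(-⅒)))² + 162440 = (5 + (-29/169 - 133/10))² + 162440 = (5 - 22767/1690)² + 162440 = (-14317/1690)² + 162440 = 204976489/2856100 + 162440 = 464149860489/2856100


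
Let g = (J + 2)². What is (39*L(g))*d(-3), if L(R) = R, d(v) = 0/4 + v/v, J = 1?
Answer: 351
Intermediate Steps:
d(v) = 1 (d(v) = 0*(¼) + 1 = 0 + 1 = 1)
g = 9 (g = (1 + 2)² = 3² = 9)
(39*L(g))*d(-3) = (39*9)*1 = 351*1 = 351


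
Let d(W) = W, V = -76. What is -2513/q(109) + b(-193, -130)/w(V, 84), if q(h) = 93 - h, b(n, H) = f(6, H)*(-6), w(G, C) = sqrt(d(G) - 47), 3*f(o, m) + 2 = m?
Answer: 2513/16 - 88*I*sqrt(123)/41 ≈ 157.06 - 23.804*I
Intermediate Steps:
f(o, m) = -2/3 + m/3
w(G, C) = sqrt(-47 + G) (w(G, C) = sqrt(G - 47) = sqrt(-47 + G))
b(n, H) = 4 - 2*H (b(n, H) = (-2/3 + H/3)*(-6) = 4 - 2*H)
-2513/q(109) + b(-193, -130)/w(V, 84) = -2513/(93 - 1*109) + (4 - 2*(-130))/(sqrt(-47 - 76)) = -2513/(93 - 109) + (4 + 260)/(sqrt(-123)) = -2513/(-16) + 264/((I*sqrt(123))) = -2513*(-1/16) + 264*(-I*sqrt(123)/123) = 2513/16 - 88*I*sqrt(123)/41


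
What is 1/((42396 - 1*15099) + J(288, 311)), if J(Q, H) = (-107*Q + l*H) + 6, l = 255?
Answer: 1/75792 ≈ 1.3194e-5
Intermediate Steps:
J(Q, H) = 6 - 107*Q + 255*H (J(Q, H) = (-107*Q + 255*H) + 6 = 6 - 107*Q + 255*H)
1/((42396 - 1*15099) + J(288, 311)) = 1/((42396 - 1*15099) + (6 - 107*288 + 255*311)) = 1/((42396 - 15099) + (6 - 30816 + 79305)) = 1/(27297 + 48495) = 1/75792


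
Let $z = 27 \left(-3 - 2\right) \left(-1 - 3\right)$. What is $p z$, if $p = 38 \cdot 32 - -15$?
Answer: $664740$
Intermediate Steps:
$z = 540$ ($z = 27 \left(-3 - 2\right) \left(-4\right) = 27 \left(\left(-5\right) \left(-4\right)\right) = 27 \cdot 20 = 540$)
$p = 1231$ ($p = 1216 + \left(-3 + 18\right) = 1216 + 15 = 1231$)
$p z = 1231 \cdot 540 = 664740$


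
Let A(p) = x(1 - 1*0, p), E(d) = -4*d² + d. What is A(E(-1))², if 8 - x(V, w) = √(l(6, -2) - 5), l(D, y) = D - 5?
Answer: 60 - 32*I ≈ 60.0 - 32.0*I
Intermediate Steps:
l(D, y) = -5 + D
E(d) = d - 4*d²
x(V, w) = 8 - 2*I (x(V, w) = 8 - √((-5 + 6) - 5) = 8 - √(1 - 5) = 8 - √(-4) = 8 - 2*I)
A(p) = 8 - 2*I
A(E(-1))² = (8 - 2*I)²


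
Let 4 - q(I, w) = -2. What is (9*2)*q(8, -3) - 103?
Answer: 5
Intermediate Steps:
q(I, w) = 6 (q(I, w) = 4 - 1*(-2) = 4 + 2 = 6)
(9*2)*q(8, -3) - 103 = (9*2)*6 - 103 = 18*6 - 103 = 108 - 103 = 5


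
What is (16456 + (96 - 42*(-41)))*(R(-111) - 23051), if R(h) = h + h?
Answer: -425290802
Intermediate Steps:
R(h) = 2*h
(16456 + (96 - 42*(-41)))*(R(-111) - 23051) = (16456 + (96 - 42*(-41)))*(2*(-111) - 23051) = (16456 + (96 + 1722))*(-222 - 23051) = (16456 + 1818)*(-23273) = 18274*(-23273) = -425290802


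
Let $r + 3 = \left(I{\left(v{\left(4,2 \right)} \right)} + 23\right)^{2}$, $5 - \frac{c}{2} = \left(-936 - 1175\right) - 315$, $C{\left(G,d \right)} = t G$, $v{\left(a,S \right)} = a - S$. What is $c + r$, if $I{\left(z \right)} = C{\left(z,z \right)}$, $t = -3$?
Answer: $5148$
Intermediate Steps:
$C{\left(G,d \right)} = - 3 G$
$I{\left(z \right)} = - 3 z$
$c = 4862$ ($c = 10 - 2 \left(\left(-936 - 1175\right) - 315\right) = 10 - 2 \left(-2111 - 315\right) = 10 - -4852 = 10 + 4852 = 4862$)
$r = 286$ ($r = -3 + \left(- 3 \left(4 - 2\right) + 23\right)^{2} = -3 + \left(\left(-3\right) 2 + 23\right)^{2} = -3 + \left(-6 + 23\right)^{2} = -3 + 17^{2} = -3 + 289 = 286$)
$c + r = 4862 + 286 = 5148$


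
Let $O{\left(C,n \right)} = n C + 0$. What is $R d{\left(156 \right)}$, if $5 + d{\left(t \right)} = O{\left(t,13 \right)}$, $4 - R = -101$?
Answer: $212415$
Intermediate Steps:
$R = 105$ ($R = 4 - -101 = 4 + 101 = 105$)
$O{\left(C,n \right)} = C n$ ($O{\left(C,n \right)} = C n + 0 = C n$)
$d{\left(t \right)} = -5 + 13 t$ ($d{\left(t \right)} = -5 + t 13 = -5 + 13 t$)
$R d{\left(156 \right)} = 105 \left(-5 + 13 \cdot 156\right) = 105 \left(-5 + 2028\right) = 105 \cdot 2023 = 212415$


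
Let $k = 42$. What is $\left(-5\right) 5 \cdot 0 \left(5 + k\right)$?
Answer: $0$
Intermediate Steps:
$\left(-5\right) 5 \cdot 0 \left(5 + k\right) = \left(-5\right) 5 \cdot 0 \left(5 + 42\right) = \left(-25\right) 0 \cdot 47 = 0 \cdot 47 = 0$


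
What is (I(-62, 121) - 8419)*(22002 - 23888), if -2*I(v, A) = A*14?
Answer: 17475676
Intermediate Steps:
I(v, A) = -7*A (I(v, A) = -A*14/2 = -7*A)
(I(-62, 121) - 8419)*(22002 - 23888) = (-7*121 - 8419)*(22002 - 23888) = (-847 - 8419)*(-1886) = -9266*(-1886) = 17475676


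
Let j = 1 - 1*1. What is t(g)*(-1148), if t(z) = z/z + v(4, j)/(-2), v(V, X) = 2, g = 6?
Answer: 0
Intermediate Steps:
j = 0 (j = 1 - 1 = 0)
t(z) = 0 (t(z) = z/z + 2/(-2) = 1 + 2*(-1/2) = 1 - 1 = 0)
t(g)*(-1148) = 0*(-1148) = 0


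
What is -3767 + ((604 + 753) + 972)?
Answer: -1438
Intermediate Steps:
-3767 + ((604 + 753) + 972) = -3767 + (1357 + 972) = -3767 + 2329 = -1438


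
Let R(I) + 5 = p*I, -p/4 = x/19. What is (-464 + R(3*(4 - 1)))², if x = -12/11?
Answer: 9523612921/43681 ≈ 2.1803e+5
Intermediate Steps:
x = -12/11 (x = -12*1/11 = -12/11 ≈ -1.0909)
p = 48/209 (p = -(-48)/(11*19) = -4*(-12/209) = 48/209 ≈ 0.22967)
R(I) = -5 + 48*I/209
(-464 + R(3*(4 - 1)))² = (-464 + (-5 + 48*(3*(4 - 1))/209))² = (-464 + (-5 + 48*(3*3)/209))² = (-464 + (-5 + (48/209)*9))² = (-464 + (-5 + 432/209))² = (-464 - 613/209)² = (-97589/209)² = 9523612921/43681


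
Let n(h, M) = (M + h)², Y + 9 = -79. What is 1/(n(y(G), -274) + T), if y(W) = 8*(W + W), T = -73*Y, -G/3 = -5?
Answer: 1/7580 ≈ 0.00013193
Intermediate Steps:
Y = -88 (Y = -9 - 79 = -88)
G = 15 (G = -3*(-5) = 15)
T = 6424 (T = -73*(-88) = 6424)
y(W) = 16*W (y(W) = 8*(2*W) = 16*W)
1/(n(y(G), -274) + T) = 1/((-274 + 16*15)² + 6424) = 1/((-274 + 240)² + 6424) = 1/((-34)² + 6424) = 1/(1156 + 6424) = 1/7580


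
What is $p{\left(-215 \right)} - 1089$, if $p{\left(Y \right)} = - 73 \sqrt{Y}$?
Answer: $-1089 - 73 i \sqrt{215} \approx -1089.0 - 1070.4 i$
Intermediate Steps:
$p{\left(-215 \right)} - 1089 = - 73 \sqrt{-215} - 1089 = - 73 i \sqrt{215} - 1089 = -1089 - 73 i \sqrt{215}$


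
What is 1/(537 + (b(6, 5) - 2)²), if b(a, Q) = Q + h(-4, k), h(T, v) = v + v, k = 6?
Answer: 1/762 ≈ 0.0013123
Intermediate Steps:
h(T, v) = 2*v
b(a, Q) = 12 + Q (b(a, Q) = Q + 2*6 = Q + 12 = 12 + Q)
1/(537 + (b(6, 5) - 2)²) = 1/(537 + ((12 + 5) - 2)²) = 1/(537 + (17 - 2)²) = 1/(537 + 15²) = 1/(537 + 225) = 1/762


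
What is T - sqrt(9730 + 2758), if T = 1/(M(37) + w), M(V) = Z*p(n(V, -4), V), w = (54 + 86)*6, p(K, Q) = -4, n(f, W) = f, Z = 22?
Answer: 1/752 - 2*sqrt(3122) ≈ -111.75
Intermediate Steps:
w = 840 (w = 140*6 = 840)
M(V) = -88 (M(V) = 22*(-4) = -88)
T = 1/752 (T = 1/(-88 + 840) = 1/752 ≈ 0.0013298)
T - sqrt(9730 + 2758) = 1/752 - sqrt(9730 + 2758) = 1/752 - sqrt(12488) = 1/752 - 2*sqrt(3122)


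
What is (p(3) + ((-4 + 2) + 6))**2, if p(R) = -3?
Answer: 1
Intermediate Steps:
(p(3) + ((-4 + 2) + 6))**2 = (-3 + ((-4 + 2) + 6))**2 = (-3 + (-2 + 6))**2 = (-3 + 4)**2 = 1**2 = 1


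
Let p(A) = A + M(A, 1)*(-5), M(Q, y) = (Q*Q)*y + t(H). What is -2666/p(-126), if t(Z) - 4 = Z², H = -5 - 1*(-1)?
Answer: 1333/39803 ≈ 0.033490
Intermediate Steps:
H = -4 (H = -5 + 1 = -4)
t(Z) = 4 + Z²
M(Q, y) = 20 + y*Q² (M(Q, y) = (Q*Q)*y + (4 + (-4)²) = Q²*y + (4 + 16) = y*Q² + 20 = 20 + y*Q²)
p(A) = -100 + A - 5*A² (p(A) = A + (20 + 1*A²)*(-5) = A + (20 + A²)*(-5) = A + (-100 - 5*A²) = -100 + A - 5*A²)
-2666/p(-126) = -2666/(-100 - 126 - 5*(-126)²) = -2666/(-100 - 126 - 5*15876) = -2666/(-100 - 126 - 79380) = -2666/(-79606) = -2666*(-1/79606) = 1333/39803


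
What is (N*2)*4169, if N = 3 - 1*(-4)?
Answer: 58366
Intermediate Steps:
N = 7 (N = 3 + 4 = 7)
(N*2)*4169 = (7*2)*4169 = 14*4169 = 58366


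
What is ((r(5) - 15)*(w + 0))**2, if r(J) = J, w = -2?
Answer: 400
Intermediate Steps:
((r(5) - 15)*(w + 0))**2 = ((5 - 15)*(-2 + 0))**2 = (-10*(-2))**2 = 20**2 = 400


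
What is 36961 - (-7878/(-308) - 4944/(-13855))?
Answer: 78807240649/2133670 ≈ 36935.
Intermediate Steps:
36961 - (-7878/(-308) - 4944/(-13855)) = 36961 - (-7878*(-1/308) - 4944*(-1/13855)) = 36961 - (3939/154 + 4944/13855) = 36961 - 1*55336221/2133670 = 36961 - 55336221/2133670 = 78807240649/2133670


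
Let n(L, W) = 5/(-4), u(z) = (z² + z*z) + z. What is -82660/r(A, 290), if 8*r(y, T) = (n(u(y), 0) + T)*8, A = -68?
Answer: -66128/231 ≈ -286.27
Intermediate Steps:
u(z) = z + 2*z² (u(z) = (z² + z²) + z = 2*z² + z = z + 2*z²)
n(L, W) = -5/4 (n(L, W) = 5*(-¼) = -5/4)
r(y, T) = -5/4 + T (r(y, T) = ((-5/4 + T)*8)/8 = (-10 + 8*T)/8 = -5/4 + T)
-82660/r(A, 290) = -82660/(-5/4 + 290) = -82660/1155/4 = -82660*4/1155 = -66128/231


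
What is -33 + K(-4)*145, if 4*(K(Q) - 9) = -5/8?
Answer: 39979/32 ≈ 1249.3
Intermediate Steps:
K(Q) = 283/32 (K(Q) = 9 + (-5/8)/4 = 9 + (-5*⅛)/4 = 9 + (¼)*(-5/8) = 9 - 5/32 = 283/32)
-33 + K(-4)*145 = -33 + (283/32)*145 = -33 + 41035/32 = 39979/32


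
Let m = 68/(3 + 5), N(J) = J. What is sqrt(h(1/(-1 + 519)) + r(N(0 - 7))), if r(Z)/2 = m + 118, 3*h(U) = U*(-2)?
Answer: 2*sqrt(38185665)/777 ≈ 15.906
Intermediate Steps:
m = 17/2 (m = 68/8 = 68*(1/8) = 17/2 ≈ 8.5000)
h(U) = -2*U/3 (h(U) = (U*(-2))/3 = (-2*U)/3 = -2*U/3)
r(Z) = 253 (r(Z) = 2*(17/2 + 118) = 2*(253/2) = 253)
sqrt(h(1/(-1 + 519)) + r(N(0 - 7))) = sqrt(-2/(3*(-1 + 519)) + 253) = sqrt(-2/3/518 + 253) = sqrt(-2/3*1/518 + 253) = sqrt(-1/777 + 253) = sqrt(196580/777) = 2*sqrt(38185665)/777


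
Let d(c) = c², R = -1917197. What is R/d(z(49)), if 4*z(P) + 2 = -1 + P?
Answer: -7668788/529 ≈ -14497.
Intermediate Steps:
z(P) = -¾ + P/4 (z(P) = -½ + (-1 + P)/4 = -½ + (-¼ + P/4) = -¾ + P/4)
R/d(z(49)) = -1917197/(-¾ + (¼)*49)² = -1917197/(-¾ + 49/4)² = -1917197/((23/2)²) = -1917197/529/4 = -1917197*4/529 = -7668788/529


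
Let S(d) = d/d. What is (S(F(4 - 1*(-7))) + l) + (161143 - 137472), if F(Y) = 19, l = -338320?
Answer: -314648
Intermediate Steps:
S(d) = 1
(S(F(4 - 1*(-7))) + l) + (161143 - 137472) = (1 - 338320) + (161143 - 137472) = -338319 + 23671 = -314648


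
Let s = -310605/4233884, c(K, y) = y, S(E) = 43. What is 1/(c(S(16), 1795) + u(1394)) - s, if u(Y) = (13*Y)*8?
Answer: 45592040339/621411388564 ≈ 0.073369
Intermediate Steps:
u(Y) = 104*Y
s = -310605/4233884 (s = -310605*1/4233884 = -310605/4233884 ≈ -0.073362)
1/(c(S(16), 1795) + u(1394)) - s = 1/(1795 + 104*1394) - 1*(-310605/4233884) = 1/(1795 + 144976) + 310605/4233884 = 1/146771 + 310605/4233884 = 45592040339/621411388564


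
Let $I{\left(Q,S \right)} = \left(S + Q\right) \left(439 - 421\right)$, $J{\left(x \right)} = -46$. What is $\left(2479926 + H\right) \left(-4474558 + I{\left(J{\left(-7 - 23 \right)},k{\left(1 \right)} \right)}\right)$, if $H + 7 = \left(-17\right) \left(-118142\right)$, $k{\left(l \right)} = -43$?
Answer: $-20090496641280$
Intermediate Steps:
$H = 2008407$ ($H = -7 - -2008414 = -7 + 2008414 = 2008407$)
$I{\left(Q,S \right)} = 18 Q + 18 S$ ($I{\left(Q,S \right)} = \left(Q + S\right) 18 = 18 Q + 18 S$)
$\left(2479926 + H\right) \left(-4474558 + I{\left(J{\left(-7 - 23 \right)},k{\left(1 \right)} \right)}\right) = \left(2479926 + 2008407\right) \left(-4474558 + \left(18 \left(-46\right) + 18 \left(-43\right)\right)\right) = 4488333 \left(-4474558 - 1602\right) = 4488333 \left(-4476160\right) = -20090496641280$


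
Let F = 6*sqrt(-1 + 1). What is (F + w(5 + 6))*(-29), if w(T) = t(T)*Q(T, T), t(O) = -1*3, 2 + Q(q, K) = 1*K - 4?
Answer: 435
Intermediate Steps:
Q(q, K) = -6 + K (Q(q, K) = -2 + (1*K - 4) = -2 + (K - 4) = -2 + (-4 + K) = -6 + K)
t(O) = -3
w(T) = 18 - 3*T (w(T) = -3*(-6 + T) = 18 - 3*T)
F = 0 (F = 6*sqrt(0) = 6*0 = 0)
(F + w(5 + 6))*(-29) = (0 + (18 - 3*(5 + 6)))*(-29) = (0 + (18 - 3*11))*(-29) = (0 + (18 - 33))*(-29) = (0 - 15)*(-29) = -15*(-29) = 435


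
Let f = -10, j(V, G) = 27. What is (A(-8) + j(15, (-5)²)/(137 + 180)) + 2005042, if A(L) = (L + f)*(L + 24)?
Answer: 635507045/317 ≈ 2.0048e+6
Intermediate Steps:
A(L) = (-10 + L)*(24 + L) (A(L) = (L - 10)*(L + 24) = (-10 + L)*(24 + L))
(A(-8) + j(15, (-5)²)/(137 + 180)) + 2005042 = ((-240 + (-8)² + 14*(-8)) + 27/(137 + 180)) + 2005042 = ((-240 + 64 - 112) + 27/317) + 2005042 = (-288 + 27*(1/317)) + 2005042 = (-288 + 27/317) + 2005042 = -91269/317 + 2005042 = 635507045/317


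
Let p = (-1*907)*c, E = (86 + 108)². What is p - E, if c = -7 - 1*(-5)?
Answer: -35822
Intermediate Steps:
c = -2 (c = -7 + 5 = -2)
E = 37636 (E = 194² = 37636)
p = 1814 (p = -1*907*(-2) = -907*(-2) = 1814)
p - E = 1814 - 1*37636 = 1814 - 37636 = -35822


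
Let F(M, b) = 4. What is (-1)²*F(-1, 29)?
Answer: 4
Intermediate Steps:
(-1)²*F(-1, 29) = (-1)²*4 = 1*4 = 4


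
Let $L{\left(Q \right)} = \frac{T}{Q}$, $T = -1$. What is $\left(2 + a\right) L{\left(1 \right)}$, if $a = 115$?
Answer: $-117$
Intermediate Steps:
$L{\left(Q \right)} = - \frac{1}{Q}$
$\left(2 + a\right) L{\left(1 \right)} = \left(2 + 115\right) \left(- 1^{-1}\right) = 117 \left(\left(-1\right) 1\right) = 117 \left(-1\right) = -117$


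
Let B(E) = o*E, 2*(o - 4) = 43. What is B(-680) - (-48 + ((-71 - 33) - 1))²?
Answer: -40749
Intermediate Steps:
o = 51/2 (o = 4 + (½)*43 = 4 + 43/2 = 51/2 ≈ 25.500)
B(E) = 51*E/2
B(-680) - (-48 + ((-71 - 33) - 1))² = (51/2)*(-680) - (-48 + ((-71 - 33) - 1))² = -17340 - (-48 + (-104 - 1))² = -17340 - (-48 - 105)² = -17340 - 1*(-153)² = -17340 - 1*23409 = -17340 - 23409 = -40749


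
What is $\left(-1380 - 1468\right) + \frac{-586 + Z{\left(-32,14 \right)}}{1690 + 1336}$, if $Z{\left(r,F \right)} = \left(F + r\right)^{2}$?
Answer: $- \frac{4309155}{1513} \approx -2848.1$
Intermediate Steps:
$\left(-1380 - 1468\right) + \frac{-586 + Z{\left(-32,14 \right)}}{1690 + 1336} = \left(-1380 - 1468\right) + \frac{-586 + \left(14 - 32\right)^{2}}{1690 + 1336} = -2848 + \frac{-586 + \left(-18\right)^{2}}{3026} = -2848 + \left(-586 + 324\right) \frac{1}{3026} = -2848 - \frac{131}{1513} = - \frac{4309155}{1513}$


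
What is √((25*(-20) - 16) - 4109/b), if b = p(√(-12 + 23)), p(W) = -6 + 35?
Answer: I*√553117/29 ≈ 25.645*I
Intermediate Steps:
p(W) = 29
b = 29
√((25*(-20) - 16) - 4109/b) = √((25*(-20) - 16) - 4109/29) = √((-500 - 16) - 4109*1/29) = √(-516 - 4109/29) = √(-19073/29) = I*√553117/29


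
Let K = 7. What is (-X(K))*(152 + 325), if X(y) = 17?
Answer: -8109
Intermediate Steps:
(-X(K))*(152 + 325) = (-1*17)*(152 + 325) = -17*477 = -8109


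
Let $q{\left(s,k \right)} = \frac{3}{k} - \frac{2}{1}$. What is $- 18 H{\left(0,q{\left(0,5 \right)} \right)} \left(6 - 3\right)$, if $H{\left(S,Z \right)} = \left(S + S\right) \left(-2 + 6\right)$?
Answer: $0$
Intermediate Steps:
$q{\left(s,k \right)} = -2 + \frac{3}{k}$ ($q{\left(s,k \right)} = \frac{3}{k} - 2 = -2 + \frac{3}{k}$)
$H{\left(S,Z \right)} = 8 S$ ($H{\left(S,Z \right)} = 2 S 4 = 8 S$)
$- 18 H{\left(0,q{\left(0,5 \right)} \right)} \left(6 - 3\right) = - 18 \cdot 8 \cdot 0 \left(6 - 3\right) = \left(-18\right) 0 \cdot 3 = 0 \cdot 3 = 0$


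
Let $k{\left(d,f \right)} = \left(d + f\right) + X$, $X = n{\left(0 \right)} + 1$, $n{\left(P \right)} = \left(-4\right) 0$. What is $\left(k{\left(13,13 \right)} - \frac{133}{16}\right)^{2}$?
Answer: $\frac{89401}{256} \approx 349.22$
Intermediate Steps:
$n{\left(P \right)} = 0$
$X = 1$ ($X = 0 + 1 = 1$)
$k{\left(d,f \right)} = 1 + d + f$ ($k{\left(d,f \right)} = \left(d + f\right) + 1 = 1 + d + f$)
$\left(k{\left(13,13 \right)} - \frac{133}{16}\right)^{2} = \left(\left(1 + 13 + 13\right) - \frac{133}{16}\right)^{2} = \left(27 - \frac{133}{16}\right)^{2} = \left(\frac{299}{16}\right)^{2} = \frac{89401}{256}$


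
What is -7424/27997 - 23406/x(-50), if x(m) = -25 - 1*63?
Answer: 327322235/1231868 ≈ 265.71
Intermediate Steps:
x(m) = -88 (x(m) = -25 - 63 = -88)
-7424/27997 - 23406/x(-50) = -7424/27997 - 23406/(-88) = -7424*1/27997 - 23406*(-1/88) = -7424/27997 + 11703/44 = 327322235/1231868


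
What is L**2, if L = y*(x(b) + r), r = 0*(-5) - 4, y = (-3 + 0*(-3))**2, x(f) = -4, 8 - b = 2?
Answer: 5184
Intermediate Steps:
b = 6 (b = 8 - 1*2 = 8 - 2 = 6)
y = 9 (y = (-3 + 0)**2 = (-3)**2 = 9)
r = -4 (r = 0 - 4 = -4)
L = -72 (L = 9*(-4 - 4) = 9*(-8) = -72)
L**2 = (-72)**2 = 5184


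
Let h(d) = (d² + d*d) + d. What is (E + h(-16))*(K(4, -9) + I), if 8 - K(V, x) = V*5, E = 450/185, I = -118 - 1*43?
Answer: -3190466/37 ≈ -86229.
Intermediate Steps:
h(d) = d + 2*d² (h(d) = (d² + d²) + d = 2*d² + d = d + 2*d²)
I = -161 (I = -118 - 43 = -161)
E = 90/37 (E = 450*(1/185) = 90/37 ≈ 2.4324)
K(V, x) = 8 - 5*V (K(V, x) = 8 - V*5 = 8 - 5*V)
(E + h(-16))*(K(4, -9) + I) = (90/37 - 16*(1 + 2*(-16)))*((8 - 5*4) - 161) = (90/37 - 16*(1 - 32))*((8 - 20) - 161) = (90/37 - 16*(-31))*(-12 - 161) = (90/37 + 496)*(-173) = (18442/37)*(-173) = -3190466/37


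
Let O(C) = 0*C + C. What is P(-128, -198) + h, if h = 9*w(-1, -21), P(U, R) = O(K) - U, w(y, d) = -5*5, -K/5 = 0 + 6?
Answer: -127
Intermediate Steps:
K = -30 (K = -5*(0 + 6) = -5*6 = -30)
O(C) = C (O(C) = 0 + C = C)
w(y, d) = -25
P(U, R) = -30 - U
h = -225 (h = 9*(-25) = -225)
P(-128, -198) + h = (-30 - 1*(-128)) - 225 = (-30 + 128) - 225 = 98 - 225 = -127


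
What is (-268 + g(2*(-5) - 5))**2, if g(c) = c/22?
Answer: 34939921/484 ≈ 72190.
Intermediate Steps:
g(c) = c/22 (g(c) = c*(1/22) = c/22)
(-268 + g(2*(-5) - 5))**2 = (-268 + (2*(-5) - 5)/22)**2 = (-268 + (-10 - 5)/22)**2 = (-268 + (1/22)*(-15))**2 = (-268 - 15/22)**2 = (-5911/22)**2 = 34939921/484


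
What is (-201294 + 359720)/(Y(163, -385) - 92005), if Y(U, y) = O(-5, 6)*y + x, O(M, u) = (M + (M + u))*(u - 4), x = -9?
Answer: -79213/44467 ≈ -1.7814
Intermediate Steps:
O(M, u) = (-4 + u)*(u + 2*M) (O(M, u) = (u + 2*M)*(-4 + u) = (-4 + u)*(u + 2*M))
Y(U, y) = -9 - 8*y (Y(U, y) = (6**2 - 8*(-5) - 4*6 + 2*(-5)*6)*y - 9 = (36 + 40 - 24 - 60)*y - 9 = -8*y - 9 = -9 - 8*y)
(-201294 + 359720)/(Y(163, -385) - 92005) = (-201294 + 359720)/((-9 - 8*(-385)) - 92005) = 158426/((-9 + 3080) - 92005) = 158426/(3071 - 92005) = 158426/(-88934) = 158426*(-1/88934) = -79213/44467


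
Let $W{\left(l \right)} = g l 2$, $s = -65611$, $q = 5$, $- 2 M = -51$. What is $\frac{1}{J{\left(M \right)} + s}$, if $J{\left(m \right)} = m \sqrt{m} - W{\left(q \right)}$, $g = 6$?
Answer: $- \frac{30904}{2029488781} - \frac{6 \sqrt{102}}{2029488781} \approx -1.5257 \cdot 10^{-5}$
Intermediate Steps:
$M = \frac{51}{2}$ ($M = \left(- \frac{1}{2}\right) \left(-51\right) = \frac{51}{2} \approx 25.5$)
$W{\left(l \right)} = 12 l$ ($W{\left(l \right)} = 6 l 2 = 12 l$)
$J{\left(m \right)} = -60 + m^{\frac{3}{2}}$ ($J{\left(m \right)} = m \sqrt{m} - 12 \cdot 5 = m^{\frac{3}{2}} - 60 = -60 + m^{\frac{3}{2}}$)
$\frac{1}{J{\left(M \right)} + s} = \frac{1}{\left(-60 + \left(\frac{51}{2}\right)^{\frac{3}{2}}\right) - 65611} = \frac{1}{\left(-60 + \frac{51 \sqrt{102}}{4}\right) - 65611} = \frac{1}{-65671 + \frac{51 \sqrt{102}}{4}}$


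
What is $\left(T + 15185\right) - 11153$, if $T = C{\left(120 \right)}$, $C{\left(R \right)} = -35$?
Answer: $3997$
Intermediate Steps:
$T = -35$
$\left(T + 15185\right) - 11153 = \left(-35 + 15185\right) - 11153 = 15150 - 11153 = 3997$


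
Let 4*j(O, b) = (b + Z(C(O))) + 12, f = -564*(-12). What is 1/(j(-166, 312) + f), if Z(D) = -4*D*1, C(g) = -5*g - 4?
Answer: 1/6023 ≈ 0.00016603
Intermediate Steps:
C(g) = -4 - 5*g
Z(D) = -4*D
f = 6768
j(O, b) = 7 + 5*O + b/4 (j(O, b) = ((b - 4*(-4 - 5*O)) + 12)/4 = ((b + (16 + 20*O)) + 12)/4 = ((16 + b + 20*O) + 12)/4 = (28 + b + 20*O)/4 = 7 + 5*O + b/4)
1/(j(-166, 312) + f) = 1/((7 + 5*(-166) + (1/4)*312) + 6768) = 1/((7 - 830 + 78) + 6768) = 1/(-745 + 6768) = 1/6023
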